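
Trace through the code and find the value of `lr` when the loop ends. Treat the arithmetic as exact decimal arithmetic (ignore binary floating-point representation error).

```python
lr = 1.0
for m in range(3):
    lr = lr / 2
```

Let's trace through this code step by step.

Initialize: lr = 1.0
Entering loop: for m in range(3):
After iteration 1: m = 0, lr = 0.5
After iteration 2: m = 1, lr = 0.25
After iteration 3: m = 2, lr = 0.125
Loop ends.

Final answer: 0.125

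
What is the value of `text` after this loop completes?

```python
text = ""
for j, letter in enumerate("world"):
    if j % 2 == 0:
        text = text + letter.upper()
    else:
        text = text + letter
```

Let's trace through this code step by step.

Initialize: text = ''
Entering loop: for j, letter in enumerate("world"):
After iteration 1: j = 0, letter = 'w', text = 'W'
After iteration 2: j = 1, letter = 'o', text = 'Wo'
After iteration 3: j = 2, letter = 'r', text = 'WoR'
After iteration 4: j = 3, letter = 'l', text = 'WoRl'
After iteration 5: j = 4, letter = 'd', text = 'WoRlD'
Loop ends.

Final answer: 'WoRlD'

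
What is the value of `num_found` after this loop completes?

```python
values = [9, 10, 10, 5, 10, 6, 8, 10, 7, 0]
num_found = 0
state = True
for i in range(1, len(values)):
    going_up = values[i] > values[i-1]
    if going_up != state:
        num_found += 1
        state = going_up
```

Let's trace through this code step by step.

Initialize: values = [9, 10, 10, 5, 10, 6, 8, 10, 7, 0]
Initialize: num_found = 0
Initialize: state = True
Entering loop: for i in range(1, len(values)):
After iteration 1: i = 1, num_found = 0, state = True, going_up = True
After iteration 2: i = 2, num_found = 1, state = False, going_up = False
After iteration 3: i = 3, num_found = 1, state = False, going_up = False
After iteration 4: i = 4, num_found = 2, state = True, going_up = True
After iteration 5: i = 5, num_found = 3, state = False, going_up = False
After iteration 6: i = 6, num_found = 4, state = True, going_up = True
After iteration 7: i = 7, num_found = 4, state = True, going_up = True
After iteration 8: i = 8, num_found = 5, state = False, going_up = False
After iteration 9: i = 9, num_found = 5, state = False, going_up = False
Loop ends.

Final answer: 5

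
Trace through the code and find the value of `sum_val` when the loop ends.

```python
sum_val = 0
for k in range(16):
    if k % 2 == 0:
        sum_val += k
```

Let's trace through this code step by step.

Initialize: sum_val = 0
Entering loop: for k in range(16):
After iteration 1: k = 0, sum_val = 0
After iteration 2: k = 1, sum_val = 0
After iteration 3: k = 2, sum_val = 2
After iteration 4: k = 3, sum_val = 2
After iteration 5: k = 4, sum_val = 6
After iteration 6: k = 5, sum_val = 6
After iteration 7: k = 6, sum_val = 12
After iteration 8: k = 7, sum_val = 12
After iteration 9: k = 8, sum_val = 20
After iteration 10: k = 9, sum_val = 20
After iteration 11: k = 10, sum_val = 30
After iteration 12: k = 11, sum_val = 30
After iteration 13: k = 12, sum_val = 42
After iteration 14: k = 13, sum_val = 42
After iteration 15: k = 14, sum_val = 56
After iteration 16: k = 15, sum_val = 56
Loop ends.

Final answer: 56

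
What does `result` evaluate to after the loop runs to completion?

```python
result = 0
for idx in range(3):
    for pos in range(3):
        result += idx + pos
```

Let's trace through this code step by step.

Initialize: result = 0
Entering loop: for idx in range(3):
After iteration 1: idx = 0, result = 3
After iteration 2: idx = 1, result = 9
After iteration 3: idx = 2, result = 18
Loop ends.

Final answer: 18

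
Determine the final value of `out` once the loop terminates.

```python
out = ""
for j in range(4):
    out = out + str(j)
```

Let's trace through this code step by step.

Initialize: out = ''
Entering loop: for j in range(4):
After iteration 1: j = 0, out = '0'
After iteration 2: j = 1, out = '01'
After iteration 3: j = 2, out = '012'
After iteration 4: j = 3, out = '0123'
Loop ends.

Final answer: '0123'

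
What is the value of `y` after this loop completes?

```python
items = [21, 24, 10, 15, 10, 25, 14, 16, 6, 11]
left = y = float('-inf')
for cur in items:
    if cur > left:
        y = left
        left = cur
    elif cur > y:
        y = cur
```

Let's trace through this code step by step.

Initialize: items = [21, 24, 10, 15, 10, 25, 14, 16, 6, 11]
Initialize: left = -inf
Initialize: y = -inf
Entering loop: for cur in items:
After iteration 1: cur = 21, left = 21, y = -inf
After iteration 2: cur = 24, left = 24, y = 21
After iteration 3: cur = 10, left = 24, y = 21
After iteration 4: cur = 15, left = 24, y = 21
After iteration 5: cur = 10, left = 24, y = 21
After iteration 6: cur = 25, left = 25, y = 24
After iteration 7: cur = 14, left = 25, y = 24
After iteration 8: cur = 16, left = 25, y = 24
After iteration 9: cur = 6, left = 25, y = 24
After iteration 10: cur = 11, left = 25, y = 24
Loop ends.

Final answer: 24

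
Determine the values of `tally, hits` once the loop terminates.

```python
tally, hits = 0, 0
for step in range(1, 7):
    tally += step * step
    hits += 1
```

Let's trace through this code step by step.

Initialize: tally = 0
Initialize: hits = 0
Entering loop: for step in range(1, 7):
After iteration 1: step = 1, tally = 1, hits = 1
After iteration 2: step = 2, tally = 5, hits = 2
After iteration 3: step = 3, tally = 14, hits = 3
After iteration 4: step = 4, tally = 30, hits = 4
After iteration 5: step = 5, tally = 55, hits = 5
After iteration 6: step = 6, tally = 91, hits = 6
Loop ends.

Final answer: 91, 6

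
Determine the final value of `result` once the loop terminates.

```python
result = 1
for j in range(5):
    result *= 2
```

Let's trace through this code step by step.

Initialize: result = 1
Entering loop: for j in range(5):
After iteration 1: j = 0, result = 2
After iteration 2: j = 1, result = 4
After iteration 3: j = 2, result = 8
After iteration 4: j = 3, result = 16
After iteration 5: j = 4, result = 32
Loop ends.

Final answer: 32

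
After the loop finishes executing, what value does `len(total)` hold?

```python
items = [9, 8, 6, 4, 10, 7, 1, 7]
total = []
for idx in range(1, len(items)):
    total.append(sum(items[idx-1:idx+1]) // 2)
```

Let's trace through this code step by step.

Initialize: items = [9, 8, 6, 4, 10, 7, 1, 7]
Initialize: total = []
Entering loop: for idx in range(1, len(items)):
After iteration 1: idx = 1, total = [8]
After iteration 2: idx = 2, total = [8, 7]
After iteration 3: idx = 3, total = [8, 7, 5]
After iteration 4: idx = 4, total = [8, 7, 5, 7]
After iteration 5: idx = 5, total = [8, 7, 5, 7, 8]
After iteration 6: idx = 6, total = [8, 7, 5, 7, 8, 4]
After iteration 7: idx = 7, total = [8, 7, 5, 7, 8, 4, 4]
Loop ends.
len(total) = 7

Final answer: 7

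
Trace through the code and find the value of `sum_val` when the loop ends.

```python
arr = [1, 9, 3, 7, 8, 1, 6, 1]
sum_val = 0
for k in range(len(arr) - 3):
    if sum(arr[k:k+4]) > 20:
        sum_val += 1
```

Let's trace through this code step by step.

Initialize: arr = [1, 9, 3, 7, 8, 1, 6, 1]
Initialize: sum_val = 0
Entering loop: for k in range(len(arr) - 3):
After iteration 1: k = 0, sum_val = 0
After iteration 2: k = 1, sum_val = 1
After iteration 3: k = 2, sum_val = 1
After iteration 4: k = 3, sum_val = 2
After iteration 5: k = 4, sum_val = 2
Loop ends.

Final answer: 2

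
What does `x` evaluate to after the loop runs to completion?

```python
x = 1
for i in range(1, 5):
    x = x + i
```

Let's trace through this code step by step.

Initialize: x = 1
Entering loop: for i in range(1, 5):
After iteration 1: i = 1, x = 2
After iteration 2: i = 2, x = 4
After iteration 3: i = 3, x = 7
After iteration 4: i = 4, x = 11
Loop ends.

Final answer: 11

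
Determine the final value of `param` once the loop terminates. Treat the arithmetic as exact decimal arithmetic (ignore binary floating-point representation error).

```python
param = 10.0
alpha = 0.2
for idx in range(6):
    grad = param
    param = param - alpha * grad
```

Let's trace through this code step by step.

Initialize: param = 10.0
Initialize: alpha = 0.2
Entering loop: for idx in range(6):
After iteration 1: idx = 0, param = 8.0, grad = 10.0
After iteration 2: idx = 1, param = 6.4, grad = 8.0
After iteration 3: idx = 2, param = 5.12, grad = 6.4
After iteration 4: idx = 3, param = 4.096, grad = 5.12
After iteration 5: idx = 4, param = 3.2768, grad = 4.096
After iteration 6: idx = 5, param = 2.62144, grad = 3.2768
Loop ends.

Final answer: 2.62144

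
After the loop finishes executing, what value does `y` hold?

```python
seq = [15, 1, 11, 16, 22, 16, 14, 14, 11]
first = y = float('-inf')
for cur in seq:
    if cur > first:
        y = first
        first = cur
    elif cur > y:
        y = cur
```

Let's trace through this code step by step.

Initialize: seq = [15, 1, 11, 16, 22, 16, 14, 14, 11]
Initialize: first = -inf
Initialize: y = -inf
Entering loop: for cur in seq:
After iteration 1: cur = 15, first = 15, y = -inf
After iteration 2: cur = 1, first = 15, y = 1
After iteration 3: cur = 11, first = 15, y = 11
After iteration 4: cur = 16, first = 16, y = 15
After iteration 5: cur = 22, first = 22, y = 16
After iteration 6: cur = 16, first = 22, y = 16
After iteration 7: cur = 14, first = 22, y = 16
After iteration 8: cur = 14, first = 22, y = 16
After iteration 9: cur = 11, first = 22, y = 16
Loop ends.

Final answer: 16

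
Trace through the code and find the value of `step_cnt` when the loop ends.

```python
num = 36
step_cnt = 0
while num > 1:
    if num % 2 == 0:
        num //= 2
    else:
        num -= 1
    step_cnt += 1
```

Let's trace through this code step by step.

Initialize: num = 36
Initialize: step_cnt = 0
Entering loop: while num > 1:
After iteration 1: num = 18, step_cnt = 1
After iteration 2: num = 9, step_cnt = 2
After iteration 3: num = 8, step_cnt = 3
After iteration 4: num = 4, step_cnt = 4
After iteration 5: num = 2, step_cnt = 5
After iteration 6: num = 1, step_cnt = 6
Loop ends.

Final answer: 6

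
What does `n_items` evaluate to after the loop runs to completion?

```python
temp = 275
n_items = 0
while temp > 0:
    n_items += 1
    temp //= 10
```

Let's trace through this code step by step.

Initialize: temp = 275
Initialize: n_items = 0
Entering loop: while temp > 0:
After iteration 1: temp = 27, n_items = 1
After iteration 2: temp = 2, n_items = 2
After iteration 3: temp = 0, n_items = 3
Loop ends.

Final answer: 3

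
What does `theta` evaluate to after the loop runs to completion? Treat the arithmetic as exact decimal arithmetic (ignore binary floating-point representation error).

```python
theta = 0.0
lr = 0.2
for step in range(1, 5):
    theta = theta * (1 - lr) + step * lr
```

Let's trace through this code step by step.

Initialize: theta = 0.0
Initialize: lr = 0.2
Entering loop: for step in range(1, 5):
After iteration 1: step = 1, theta = 0.2
After iteration 2: step = 2, theta = 0.56
After iteration 3: step = 3, theta = 1.048
After iteration 4: step = 4, theta = 1.6384
Loop ends.

Final answer: 1.6384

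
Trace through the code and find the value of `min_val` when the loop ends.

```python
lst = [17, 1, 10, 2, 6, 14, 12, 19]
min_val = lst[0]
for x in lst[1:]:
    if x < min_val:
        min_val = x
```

Let's trace through this code step by step.

Initialize: lst = [17, 1, 10, 2, 6, 14, 12, 19]
Initialize: min_val = 17
Entering loop: for x in lst[1:]:
After iteration 1: x = 1, min_val = 1
After iteration 2: x = 10, min_val = 1
After iteration 3: x = 2, min_val = 1
After iteration 4: x = 6, min_val = 1
After iteration 5: x = 14, min_val = 1
After iteration 6: x = 12, min_val = 1
After iteration 7: x = 19, min_val = 1
Loop ends.

Final answer: 1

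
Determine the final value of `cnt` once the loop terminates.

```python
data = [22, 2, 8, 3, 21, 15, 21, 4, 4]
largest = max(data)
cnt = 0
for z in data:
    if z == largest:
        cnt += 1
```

Let's trace through this code step by step.

Initialize: data = [22, 2, 8, 3, 21, 15, 21, 4, 4]
Initialize: largest = 22
Initialize: cnt = 0
Entering loop: for z in data:
After iteration 1: z = 22, cnt = 1
After iteration 2: z = 2, cnt = 1
After iteration 3: z = 8, cnt = 1
After iteration 4: z = 3, cnt = 1
After iteration 5: z = 21, cnt = 1
After iteration 6: z = 15, cnt = 1
After iteration 7: z = 21, cnt = 1
After iteration 8: z = 4, cnt = 1
After iteration 9: z = 4, cnt = 1
Loop ends.

Final answer: 1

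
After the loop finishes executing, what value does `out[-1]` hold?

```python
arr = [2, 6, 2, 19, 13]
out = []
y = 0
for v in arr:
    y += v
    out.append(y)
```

Let's trace through this code step by step.

Initialize: arr = [2, 6, 2, 19, 13]
Initialize: out = []
Initialize: y = 0
Entering loop: for v in arr:
After iteration 1: v = 2, out = [2], y = 2
After iteration 2: v = 6, out = [2, 8], y = 8
After iteration 3: v = 2, out = [2, 8, 10], y = 10
After iteration 4: v = 19, out = [2, 8, 10, 29], y = 29
After iteration 5: v = 13, out = [2, 8, 10, 29, 42], y = 42
Loop ends.
out[-1] = 42

Final answer: 42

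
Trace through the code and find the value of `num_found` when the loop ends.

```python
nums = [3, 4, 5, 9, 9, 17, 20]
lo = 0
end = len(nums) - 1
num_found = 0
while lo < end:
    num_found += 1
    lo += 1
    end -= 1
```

Let's trace through this code step by step.

Initialize: nums = [3, 4, 5, 9, 9, 17, 20]
Initialize: lo = 0
Initialize: end = 6
Initialize: num_found = 0
Entering loop: while lo < end:
After iteration 1: lo = 1, end = 5, num_found = 1
After iteration 2: lo = 2, end = 4, num_found = 2
After iteration 3: lo = 3, end = 3, num_found = 3
Loop ends.

Final answer: 3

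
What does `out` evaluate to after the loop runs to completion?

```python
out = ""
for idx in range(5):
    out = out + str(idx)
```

Let's trace through this code step by step.

Initialize: out = ''
Entering loop: for idx in range(5):
After iteration 1: idx = 0, out = '0'
After iteration 2: idx = 1, out = '01'
After iteration 3: idx = 2, out = '012'
After iteration 4: idx = 3, out = '0123'
After iteration 5: idx = 4, out = '01234'
Loop ends.

Final answer: '01234'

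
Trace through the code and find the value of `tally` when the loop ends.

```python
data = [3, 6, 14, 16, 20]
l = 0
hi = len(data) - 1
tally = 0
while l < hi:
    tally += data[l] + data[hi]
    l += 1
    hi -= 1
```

Let's trace through this code step by step.

Initialize: data = [3, 6, 14, 16, 20]
Initialize: l = 0
Initialize: hi = 4
Initialize: tally = 0
Entering loop: while l < hi:
After iteration 1: l = 1, hi = 3, tally = 23
After iteration 2: l = 2, hi = 2, tally = 45
Loop ends.

Final answer: 45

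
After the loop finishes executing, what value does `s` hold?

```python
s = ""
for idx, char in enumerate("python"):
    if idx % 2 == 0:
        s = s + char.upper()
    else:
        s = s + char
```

Let's trace through this code step by step.

Initialize: s = ''
Entering loop: for idx, char in enumerate("python"):
After iteration 1: idx = 0, char = 'p', s = 'P'
After iteration 2: idx = 1, char = 'y', s = 'Py'
After iteration 3: idx = 2, char = 't', s = 'PyT'
After iteration 4: idx = 3, char = 'h', s = 'PyTh'
After iteration 5: idx = 4, char = 'o', s = 'PyThO'
After iteration 6: idx = 5, char = 'n', s = 'PyThOn'
Loop ends.

Final answer: 'PyThOn'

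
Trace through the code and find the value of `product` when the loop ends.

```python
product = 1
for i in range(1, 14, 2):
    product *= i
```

Let's trace through this code step by step.

Initialize: product = 1
Entering loop: for i in range(1, 14, 2):
After iteration 1: i = 1, product = 1
After iteration 2: i = 3, product = 3
After iteration 3: i = 5, product = 15
After iteration 4: i = 7, product = 105
After iteration 5: i = 9, product = 945
After iteration 6: i = 11, product = 10395
After iteration 7: i = 13, product = 135135
Loop ends.

Final answer: 135135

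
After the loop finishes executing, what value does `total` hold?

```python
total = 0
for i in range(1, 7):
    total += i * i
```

Let's trace through this code step by step.

Initialize: total = 0
Entering loop: for i in range(1, 7):
After iteration 1: i = 1, total = 1
After iteration 2: i = 2, total = 5
After iteration 3: i = 3, total = 14
After iteration 4: i = 4, total = 30
After iteration 5: i = 5, total = 55
After iteration 6: i = 6, total = 91
Loop ends.

Final answer: 91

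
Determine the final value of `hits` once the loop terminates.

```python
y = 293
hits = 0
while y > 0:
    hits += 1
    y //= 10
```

Let's trace through this code step by step.

Initialize: y = 293
Initialize: hits = 0
Entering loop: while y > 0:
After iteration 1: y = 29, hits = 1
After iteration 2: y = 2, hits = 2
After iteration 3: y = 0, hits = 3
Loop ends.

Final answer: 3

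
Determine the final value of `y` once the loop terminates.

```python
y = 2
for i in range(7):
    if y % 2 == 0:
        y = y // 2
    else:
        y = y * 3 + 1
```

Let's trace through this code step by step.

Initialize: y = 2
Entering loop: for i in range(7):
After iteration 1: i = 0, y = 1
After iteration 2: i = 1, y = 4
After iteration 3: i = 2, y = 2
After iteration 4: i = 3, y = 1
After iteration 5: i = 4, y = 4
After iteration 6: i = 5, y = 2
After iteration 7: i = 6, y = 1
Loop ends.

Final answer: 1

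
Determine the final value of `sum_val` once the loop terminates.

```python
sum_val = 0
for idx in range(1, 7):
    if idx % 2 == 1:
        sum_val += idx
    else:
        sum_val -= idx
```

Let's trace through this code step by step.

Initialize: sum_val = 0
Entering loop: for idx in range(1, 7):
After iteration 1: idx = 1, sum_val = 1
After iteration 2: idx = 2, sum_val = -1
After iteration 3: idx = 3, sum_val = 2
After iteration 4: idx = 4, sum_val = -2
After iteration 5: idx = 5, sum_val = 3
After iteration 6: idx = 6, sum_val = -3
Loop ends.

Final answer: -3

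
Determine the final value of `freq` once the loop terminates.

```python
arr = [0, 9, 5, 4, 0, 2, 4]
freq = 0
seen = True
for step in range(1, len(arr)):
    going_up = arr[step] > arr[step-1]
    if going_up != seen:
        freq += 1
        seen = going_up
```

Let's trace through this code step by step.

Initialize: arr = [0, 9, 5, 4, 0, 2, 4]
Initialize: freq = 0
Initialize: seen = True
Entering loop: for step in range(1, len(arr)):
After iteration 1: step = 1, freq = 0, seen = True, going_up = True
After iteration 2: step = 2, freq = 1, seen = False, going_up = False
After iteration 3: step = 3, freq = 1, seen = False, going_up = False
After iteration 4: step = 4, freq = 1, seen = False, going_up = False
After iteration 5: step = 5, freq = 2, seen = True, going_up = True
After iteration 6: step = 6, freq = 2, seen = True, going_up = True
Loop ends.

Final answer: 2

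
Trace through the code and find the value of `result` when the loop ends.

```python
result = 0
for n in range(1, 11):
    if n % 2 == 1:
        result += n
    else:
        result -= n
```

Let's trace through this code step by step.

Initialize: result = 0
Entering loop: for n in range(1, 11):
After iteration 1: n = 1, result = 1
After iteration 2: n = 2, result = -1
After iteration 3: n = 3, result = 2
After iteration 4: n = 4, result = -2
After iteration 5: n = 5, result = 3
After iteration 6: n = 6, result = -3
After iteration 7: n = 7, result = 4
After iteration 8: n = 8, result = -4
After iteration 9: n = 9, result = 5
After iteration 10: n = 10, result = -5
Loop ends.

Final answer: -5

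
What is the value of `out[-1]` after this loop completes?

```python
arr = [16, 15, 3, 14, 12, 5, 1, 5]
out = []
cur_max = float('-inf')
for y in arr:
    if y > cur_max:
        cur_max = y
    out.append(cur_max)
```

Let's trace through this code step by step.

Initialize: arr = [16, 15, 3, 14, 12, 5, 1, 5]
Initialize: out = []
Initialize: cur_max = -inf
Entering loop: for y in arr:
After iteration 1: y = 16, out = [16], cur_max = 16
After iteration 2: y = 15, out = [16, 16], cur_max = 16
After iteration 3: y = 3, out = [16, 16, 16], cur_max = 16
After iteration 4: y = 14, out = [16, 16, 16, 16], cur_max = 16
After iteration 5: y = 12, out = [16, 16, 16, 16, 16], cur_max = 16
After iteration 6: y = 5, out = [16, 16, 16, 16, 16, 16], cur_max = 16
After iteration 7: y = 1, out = [16, 16, 16, 16, 16, 16, 16], cur_max = 16
After iteration 8: y = 5, out = [16, 16, 16, 16, 16, 16, 16, 16], cur_max = 16
Loop ends.
out[-1] = 16

Final answer: 16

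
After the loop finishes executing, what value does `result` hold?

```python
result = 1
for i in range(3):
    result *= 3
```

Let's trace through this code step by step.

Initialize: result = 1
Entering loop: for i in range(3):
After iteration 1: i = 0, result = 3
After iteration 2: i = 1, result = 9
After iteration 3: i = 2, result = 27
Loop ends.

Final answer: 27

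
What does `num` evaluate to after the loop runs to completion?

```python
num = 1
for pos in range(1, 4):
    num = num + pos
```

Let's trace through this code step by step.

Initialize: num = 1
Entering loop: for pos in range(1, 4):
After iteration 1: pos = 1, num = 2
After iteration 2: pos = 2, num = 4
After iteration 3: pos = 3, num = 7
Loop ends.

Final answer: 7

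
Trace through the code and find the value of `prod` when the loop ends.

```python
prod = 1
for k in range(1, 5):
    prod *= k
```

Let's trace through this code step by step.

Initialize: prod = 1
Entering loop: for k in range(1, 5):
After iteration 1: k = 1, prod = 1
After iteration 2: k = 2, prod = 2
After iteration 3: k = 3, prod = 6
After iteration 4: k = 4, prod = 24
Loop ends.

Final answer: 24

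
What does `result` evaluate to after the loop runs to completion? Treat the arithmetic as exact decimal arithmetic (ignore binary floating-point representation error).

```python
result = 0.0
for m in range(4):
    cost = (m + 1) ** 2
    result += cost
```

Let's trace through this code step by step.

Initialize: result = 0.0
Entering loop: for m in range(4):
After iteration 1: m = 0, result = 1.0, cost = 1
After iteration 2: m = 1, result = 5.0, cost = 4
After iteration 3: m = 2, result = 14.0, cost = 9
After iteration 4: m = 3, result = 30.0, cost = 16
Loop ends.

Final answer: 30.0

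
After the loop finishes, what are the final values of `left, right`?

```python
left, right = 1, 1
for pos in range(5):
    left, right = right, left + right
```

Let's trace through this code step by step.

Initialize: left = 1
Initialize: right = 1
Entering loop: for pos in range(5):
After iteration 1: pos = 0, left = 1, right = 2
After iteration 2: pos = 1, left = 2, right = 3
After iteration 3: pos = 2, left = 3, right = 5
After iteration 4: pos = 3, left = 5, right = 8
After iteration 5: pos = 4, left = 8, right = 13
Loop ends.

Final answer: 8, 13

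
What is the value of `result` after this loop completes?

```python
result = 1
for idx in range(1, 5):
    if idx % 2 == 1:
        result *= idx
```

Let's trace through this code step by step.

Initialize: result = 1
Entering loop: for idx in range(1, 5):
After iteration 1: idx = 1, result = 1
After iteration 2: idx = 2, result = 1
After iteration 3: idx = 3, result = 3
After iteration 4: idx = 4, result = 3
Loop ends.

Final answer: 3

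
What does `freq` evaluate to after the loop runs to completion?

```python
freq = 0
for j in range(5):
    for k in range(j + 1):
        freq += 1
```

Let's trace through this code step by step.

Initialize: freq = 0
Entering loop: for j in range(5):
After iteration 1: j = 0, freq = 1, k = 0
After iteration 2: j = 1, freq = 3, k = 1
After iteration 3: j = 2, freq = 6, k = 2
After iteration 4: j = 3, freq = 10, k = 3
After iteration 5: j = 4, freq = 15, k = 4
Loop ends.

Final answer: 15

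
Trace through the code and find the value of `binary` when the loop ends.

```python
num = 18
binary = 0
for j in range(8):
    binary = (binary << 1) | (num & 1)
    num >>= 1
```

Let's trace through this code step by step.

Initialize: num = 18
Initialize: binary = 0
Entering loop: for j in range(8):
After iteration 1: j = 0, num = 9, binary = 0
After iteration 2: j = 1, num = 4, binary = 1
After iteration 3: j = 2, num = 2, binary = 2
After iteration 4: j = 3, num = 1, binary = 4
After iteration 5: j = 4, num = 0, binary = 9
After iteration 6: j = 5, num = 0, binary = 18
After iteration 7: j = 6, num = 0, binary = 36
After iteration 8: j = 7, num = 0, binary = 72
Loop ends.

Final answer: 72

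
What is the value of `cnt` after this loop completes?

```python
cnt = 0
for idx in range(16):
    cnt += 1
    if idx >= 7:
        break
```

Let's trace through this code step by step.

Initialize: cnt = 0
Entering loop: for idx in range(16):
After iteration 1: idx = 0, cnt = 1
After iteration 2: idx = 1, cnt = 2
After iteration 3: idx = 2, cnt = 3
After iteration 4: idx = 3, cnt = 4
After iteration 5: idx = 4, cnt = 5
After iteration 6: idx = 5, cnt = 6
After iteration 7: idx = 6, cnt = 7
After iteration 8: idx = 7, cnt = 8
Loop ends.

Final answer: 8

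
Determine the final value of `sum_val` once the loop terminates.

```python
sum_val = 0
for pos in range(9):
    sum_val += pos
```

Let's trace through this code step by step.

Initialize: sum_val = 0
Entering loop: for pos in range(9):
After iteration 1: pos = 0, sum_val = 0
After iteration 2: pos = 1, sum_val = 1
After iteration 3: pos = 2, sum_val = 3
After iteration 4: pos = 3, sum_val = 6
After iteration 5: pos = 4, sum_val = 10
After iteration 6: pos = 5, sum_val = 15
After iteration 7: pos = 6, sum_val = 21
After iteration 8: pos = 7, sum_val = 28
After iteration 9: pos = 8, sum_val = 36
Loop ends.

Final answer: 36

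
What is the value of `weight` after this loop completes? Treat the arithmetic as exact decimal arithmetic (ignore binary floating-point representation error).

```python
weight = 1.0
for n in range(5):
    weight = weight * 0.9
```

Let's trace through this code step by step.

Initialize: weight = 1.0
Entering loop: for n in range(5):
After iteration 1: n = 0, weight = 0.9
After iteration 2: n = 1, weight = 0.81
After iteration 3: n = 2, weight = 0.729
After iteration 4: n = 3, weight = 0.6561
After iteration 5: n = 4, weight = 0.59049
Loop ends.

Final answer: 0.59049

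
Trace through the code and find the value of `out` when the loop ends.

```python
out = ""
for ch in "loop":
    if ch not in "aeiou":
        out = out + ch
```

Let's trace through this code step by step.

Initialize: out = ''
Entering loop: for ch in "loop":
After iteration 1: ch = 'l', out = 'l'
After iteration 2: ch = 'o', out = 'l'
After iteration 3: ch = 'o', out = 'l'
After iteration 4: ch = 'p', out = 'lp'
Loop ends.

Final answer: 'lp'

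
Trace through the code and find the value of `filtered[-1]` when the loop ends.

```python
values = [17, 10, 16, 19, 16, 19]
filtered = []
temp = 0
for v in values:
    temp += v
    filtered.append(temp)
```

Let's trace through this code step by step.

Initialize: values = [17, 10, 16, 19, 16, 19]
Initialize: filtered = []
Initialize: temp = 0
Entering loop: for v in values:
After iteration 1: v = 17, filtered = [17], temp = 17
After iteration 2: v = 10, filtered = [17, 27], temp = 27
After iteration 3: v = 16, filtered = [17, 27, 43], temp = 43
After iteration 4: v = 19, filtered = [17, 27, 43, 62], temp = 62
After iteration 5: v = 16, filtered = [17, 27, 43, 62, 78], temp = 78
After iteration 6: v = 19, filtered = [17, 27, 43, 62, 78, 97], temp = 97
Loop ends.
filtered[-1] = 97

Final answer: 97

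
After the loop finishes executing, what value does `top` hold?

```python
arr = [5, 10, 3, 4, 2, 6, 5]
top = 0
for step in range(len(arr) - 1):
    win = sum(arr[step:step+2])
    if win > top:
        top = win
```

Let's trace through this code step by step.

Initialize: arr = [5, 10, 3, 4, 2, 6, 5]
Initialize: top = 0
Entering loop: for step in range(len(arr) - 1):
After iteration 1: step = 0, top = 15, win = 15
After iteration 2: step = 1, top = 15, win = 13
After iteration 3: step = 2, top = 15, win = 7
After iteration 4: step = 3, top = 15, win = 6
After iteration 5: step = 4, top = 15, win = 8
After iteration 6: step = 5, top = 15, win = 11
Loop ends.

Final answer: 15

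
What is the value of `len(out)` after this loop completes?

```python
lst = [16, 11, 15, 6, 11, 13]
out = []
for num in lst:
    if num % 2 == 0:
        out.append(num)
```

Let's trace through this code step by step.

Initialize: lst = [16, 11, 15, 6, 11, 13]
Initialize: out = []
Entering loop: for num in lst:
After iteration 1: num = 16, out = [16]
After iteration 2: num = 11, out = [16]
After iteration 3: num = 15, out = [16]
After iteration 4: num = 6, out = [16, 6]
After iteration 5: num = 11, out = [16, 6]
After iteration 6: num = 13, out = [16, 6]
Loop ends.
len(out) = 2

Final answer: 2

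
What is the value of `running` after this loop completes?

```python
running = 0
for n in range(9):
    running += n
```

Let's trace through this code step by step.

Initialize: running = 0
Entering loop: for n in range(9):
After iteration 1: n = 0, running = 0
After iteration 2: n = 1, running = 1
After iteration 3: n = 2, running = 3
After iteration 4: n = 3, running = 6
After iteration 5: n = 4, running = 10
After iteration 6: n = 5, running = 15
After iteration 7: n = 6, running = 21
After iteration 8: n = 7, running = 28
After iteration 9: n = 8, running = 36
Loop ends.

Final answer: 36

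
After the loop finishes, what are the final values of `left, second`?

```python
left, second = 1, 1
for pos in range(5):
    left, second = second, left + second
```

Let's trace through this code step by step.

Initialize: left = 1
Initialize: second = 1
Entering loop: for pos in range(5):
After iteration 1: pos = 0, left = 1, second = 2
After iteration 2: pos = 1, left = 2, second = 3
After iteration 3: pos = 2, left = 3, second = 5
After iteration 4: pos = 3, left = 5, second = 8
After iteration 5: pos = 4, left = 8, second = 13
Loop ends.

Final answer: 8, 13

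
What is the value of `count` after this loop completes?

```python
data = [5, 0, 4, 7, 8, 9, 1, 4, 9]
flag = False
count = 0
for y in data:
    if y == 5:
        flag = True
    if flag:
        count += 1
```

Let's trace through this code step by step.

Initialize: data = [5, 0, 4, 7, 8, 9, 1, 4, 9]
Initialize: flag = False
Initialize: count = 0
Entering loop: for y in data:
After iteration 1: y = 5, flag = True, count = 1
After iteration 2: y = 0, flag = True, count = 2
After iteration 3: y = 4, flag = True, count = 3
After iteration 4: y = 7, flag = True, count = 4
After iteration 5: y = 8, flag = True, count = 5
After iteration 6: y = 9, flag = True, count = 6
After iteration 7: y = 1, flag = True, count = 7
After iteration 8: y = 4, flag = True, count = 8
After iteration 9: y = 9, flag = True, count = 9
Loop ends.

Final answer: 9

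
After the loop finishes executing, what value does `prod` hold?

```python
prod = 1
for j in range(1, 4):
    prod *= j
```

Let's trace through this code step by step.

Initialize: prod = 1
Entering loop: for j in range(1, 4):
After iteration 1: j = 1, prod = 1
After iteration 2: j = 2, prod = 2
After iteration 3: j = 3, prod = 6
Loop ends.

Final answer: 6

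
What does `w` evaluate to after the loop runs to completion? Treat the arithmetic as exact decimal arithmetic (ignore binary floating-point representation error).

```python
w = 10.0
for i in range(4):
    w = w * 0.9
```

Let's trace through this code step by step.

Initialize: w = 10.0
Entering loop: for i in range(4):
After iteration 1: i = 0, w = 9.0
After iteration 2: i = 1, w = 8.1
After iteration 3: i = 2, w = 7.29
After iteration 4: i = 3, w = 6.561
Loop ends.

Final answer: 6.561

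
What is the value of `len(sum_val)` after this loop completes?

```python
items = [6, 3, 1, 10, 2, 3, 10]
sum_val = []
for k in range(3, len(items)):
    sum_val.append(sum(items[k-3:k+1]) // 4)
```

Let's trace through this code step by step.

Initialize: items = [6, 3, 1, 10, 2, 3, 10]
Initialize: sum_val = []
Entering loop: for k in range(3, len(items)):
After iteration 1: k = 3, sum_val = [5]
After iteration 2: k = 4, sum_val = [5, 4]
After iteration 3: k = 5, sum_val = [5, 4, 4]
After iteration 4: k = 6, sum_val = [5, 4, 4, 6]
Loop ends.
len(sum_val) = 4

Final answer: 4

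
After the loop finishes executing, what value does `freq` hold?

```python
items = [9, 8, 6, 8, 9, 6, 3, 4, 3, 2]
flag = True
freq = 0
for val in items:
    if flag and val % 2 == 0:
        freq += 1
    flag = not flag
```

Let's trace through this code step by step.

Initialize: items = [9, 8, 6, 8, 9, 6, 3, 4, 3, 2]
Initialize: flag = True
Initialize: freq = 0
Entering loop: for val in items:
After iteration 1: val = 9, flag = False, freq = 0
After iteration 2: val = 8, flag = True, freq = 0
After iteration 3: val = 6, flag = False, freq = 1
After iteration 4: val = 8, flag = True, freq = 1
After iteration 5: val = 9, flag = False, freq = 1
After iteration 6: val = 6, flag = True, freq = 1
After iteration 7: val = 3, flag = False, freq = 1
After iteration 8: val = 4, flag = True, freq = 1
After iteration 9: val = 3, flag = False, freq = 1
After iteration 10: val = 2, flag = True, freq = 1
Loop ends.

Final answer: 1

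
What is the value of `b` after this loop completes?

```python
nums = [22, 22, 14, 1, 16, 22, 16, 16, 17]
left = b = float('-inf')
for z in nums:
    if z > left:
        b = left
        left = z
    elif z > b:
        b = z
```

Let's trace through this code step by step.

Initialize: nums = [22, 22, 14, 1, 16, 22, 16, 16, 17]
Initialize: left = -inf
Initialize: b = -inf
Entering loop: for z in nums:
After iteration 1: z = 22, left = 22, b = -inf
After iteration 2: z = 22, left = 22, b = 22
After iteration 3: z = 14, left = 22, b = 22
After iteration 4: z = 1, left = 22, b = 22
After iteration 5: z = 16, left = 22, b = 22
After iteration 6: z = 22, left = 22, b = 22
After iteration 7: z = 16, left = 22, b = 22
After iteration 8: z = 16, left = 22, b = 22
After iteration 9: z = 17, left = 22, b = 22
Loop ends.

Final answer: 22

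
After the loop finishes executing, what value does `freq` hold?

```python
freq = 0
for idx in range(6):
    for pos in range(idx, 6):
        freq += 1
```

Let's trace through this code step by step.

Initialize: freq = 0
Entering loop: for idx in range(6):
After iteration 1: idx = 0, freq = 6
After iteration 2: idx = 1, freq = 11
After iteration 3: idx = 2, freq = 15
After iteration 4: idx = 3, freq = 18
After iteration 5: idx = 4, freq = 20
After iteration 6: idx = 5, freq = 21
Loop ends.

Final answer: 21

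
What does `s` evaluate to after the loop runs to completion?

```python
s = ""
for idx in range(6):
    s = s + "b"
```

Let's trace through this code step by step.

Initialize: s = ''
Entering loop: for idx in range(6):
After iteration 1: idx = 0, s = 'b'
After iteration 2: idx = 1, s = 'bb'
After iteration 3: idx = 2, s = 'bbb'
After iteration 4: idx = 3, s = 'bbbb'
After iteration 5: idx = 4, s = 'bbbbb'
After iteration 6: idx = 5, s = 'bbbbbb'
Loop ends.

Final answer: 'bbbbbb'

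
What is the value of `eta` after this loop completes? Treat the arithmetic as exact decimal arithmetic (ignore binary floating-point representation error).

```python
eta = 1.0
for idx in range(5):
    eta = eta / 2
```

Let's trace through this code step by step.

Initialize: eta = 1.0
Entering loop: for idx in range(5):
After iteration 1: idx = 0, eta = 0.5
After iteration 2: idx = 1, eta = 0.25
After iteration 3: idx = 2, eta = 0.125
After iteration 4: idx = 3, eta = 0.0625
After iteration 5: idx = 4, eta = 0.03125
Loop ends.

Final answer: 0.03125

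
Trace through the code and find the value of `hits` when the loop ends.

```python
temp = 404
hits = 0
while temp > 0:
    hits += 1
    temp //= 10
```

Let's trace through this code step by step.

Initialize: temp = 404
Initialize: hits = 0
Entering loop: while temp > 0:
After iteration 1: temp = 40, hits = 1
After iteration 2: temp = 4, hits = 2
After iteration 3: temp = 0, hits = 3
Loop ends.

Final answer: 3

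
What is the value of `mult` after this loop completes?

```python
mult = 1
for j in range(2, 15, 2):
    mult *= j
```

Let's trace through this code step by step.

Initialize: mult = 1
Entering loop: for j in range(2, 15, 2):
After iteration 1: j = 2, mult = 2
After iteration 2: j = 4, mult = 8
After iteration 3: j = 6, mult = 48
After iteration 4: j = 8, mult = 384
After iteration 5: j = 10, mult = 3840
After iteration 6: j = 12, mult = 46080
After iteration 7: j = 14, mult = 645120
Loop ends.

Final answer: 645120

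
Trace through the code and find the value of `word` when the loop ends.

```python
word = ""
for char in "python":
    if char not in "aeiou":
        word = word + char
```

Let's trace through this code step by step.

Initialize: word = ''
Entering loop: for char in "python":
After iteration 1: char = 'p', word = 'p'
After iteration 2: char = 'y', word = 'py'
After iteration 3: char = 't', word = 'pyt'
After iteration 4: char = 'h', word = 'pyth'
After iteration 5: char = 'o', word = 'pyth'
After iteration 6: char = 'n', word = 'pythn'
Loop ends.

Final answer: 'pythn'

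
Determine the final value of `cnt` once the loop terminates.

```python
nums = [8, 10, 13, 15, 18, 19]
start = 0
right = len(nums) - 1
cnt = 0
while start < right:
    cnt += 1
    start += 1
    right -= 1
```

Let's trace through this code step by step.

Initialize: nums = [8, 10, 13, 15, 18, 19]
Initialize: start = 0
Initialize: right = 5
Initialize: cnt = 0
Entering loop: while start < right:
After iteration 1: start = 1, right = 4, cnt = 1
After iteration 2: start = 2, right = 3, cnt = 2
After iteration 3: start = 3, right = 2, cnt = 3
Loop ends.

Final answer: 3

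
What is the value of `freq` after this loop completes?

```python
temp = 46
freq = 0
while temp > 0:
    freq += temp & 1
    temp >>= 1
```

Let's trace through this code step by step.

Initialize: temp = 46
Initialize: freq = 0
Entering loop: while temp > 0:
After iteration 1: temp = 23, freq = 0
After iteration 2: temp = 11, freq = 1
After iteration 3: temp = 5, freq = 2
After iteration 4: temp = 2, freq = 3
After iteration 5: temp = 1, freq = 3
After iteration 6: temp = 0, freq = 4
Loop ends.

Final answer: 4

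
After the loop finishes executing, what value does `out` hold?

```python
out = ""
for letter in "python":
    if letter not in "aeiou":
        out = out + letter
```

Let's trace through this code step by step.

Initialize: out = ''
Entering loop: for letter in "python":
After iteration 1: letter = 'p', out = 'p'
After iteration 2: letter = 'y', out = 'py'
After iteration 3: letter = 't', out = 'pyt'
After iteration 4: letter = 'h', out = 'pyth'
After iteration 5: letter = 'o', out = 'pyth'
After iteration 6: letter = 'n', out = 'pythn'
Loop ends.

Final answer: 'pythn'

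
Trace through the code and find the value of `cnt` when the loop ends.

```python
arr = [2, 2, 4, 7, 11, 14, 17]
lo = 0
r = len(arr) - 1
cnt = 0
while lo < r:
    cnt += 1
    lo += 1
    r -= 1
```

Let's trace through this code step by step.

Initialize: arr = [2, 2, 4, 7, 11, 14, 17]
Initialize: lo = 0
Initialize: r = 6
Initialize: cnt = 0
Entering loop: while lo < r:
After iteration 1: lo = 1, r = 5, cnt = 1
After iteration 2: lo = 2, r = 4, cnt = 2
After iteration 3: lo = 3, r = 3, cnt = 3
Loop ends.

Final answer: 3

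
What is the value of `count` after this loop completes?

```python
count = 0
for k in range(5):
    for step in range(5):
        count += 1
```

Let's trace through this code step by step.

Initialize: count = 0
Entering loop: for k in range(5):
After iteration 1: k = 0, count = 5
After iteration 2: k = 1, count = 10
After iteration 3: k = 2, count = 15
After iteration 4: k = 3, count = 20
After iteration 5: k = 4, count = 25
Loop ends.

Final answer: 25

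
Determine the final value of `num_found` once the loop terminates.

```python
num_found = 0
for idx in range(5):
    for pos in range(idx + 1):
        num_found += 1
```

Let's trace through this code step by step.

Initialize: num_found = 0
Entering loop: for idx in range(5):
After iteration 1: idx = 0, num_found = 1, pos = 0
After iteration 2: idx = 1, num_found = 3, pos = 1
After iteration 3: idx = 2, num_found = 6, pos = 2
After iteration 4: idx = 3, num_found = 10, pos = 3
After iteration 5: idx = 4, num_found = 15, pos = 4
Loop ends.

Final answer: 15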